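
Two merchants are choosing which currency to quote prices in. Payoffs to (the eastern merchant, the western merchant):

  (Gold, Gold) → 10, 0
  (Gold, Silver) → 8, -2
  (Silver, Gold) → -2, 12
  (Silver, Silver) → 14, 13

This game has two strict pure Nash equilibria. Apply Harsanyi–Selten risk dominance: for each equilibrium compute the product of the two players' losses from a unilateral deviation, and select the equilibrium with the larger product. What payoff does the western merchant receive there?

At both Gold: the eastern merchant loses 10 − (-2) = 12 by deviating; the western merchant loses 0 − (-2) = 2. Product = 12·2 = 24.
At both Silver: the eastern merchant loses 14 − 8 = 6 by deviating; the western merchant loses 13 − 12 = 1. Product = 6·1 = 6.
24 > 6, so both Gold is risk-dominant. The western merchant's payoff there is 0.

0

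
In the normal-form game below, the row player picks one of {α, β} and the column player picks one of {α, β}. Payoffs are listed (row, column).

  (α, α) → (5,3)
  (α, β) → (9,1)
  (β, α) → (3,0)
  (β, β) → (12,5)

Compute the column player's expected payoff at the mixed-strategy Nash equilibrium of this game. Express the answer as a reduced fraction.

The row player mixes with probability p on α, chosen so the column player is indifferent: 3p + 0(1−p) = 1p + 5(1−p) gives p = 5/7.
The column player's expected payoff is 3·5/7 + 0·2/7 = 15/7.

15/7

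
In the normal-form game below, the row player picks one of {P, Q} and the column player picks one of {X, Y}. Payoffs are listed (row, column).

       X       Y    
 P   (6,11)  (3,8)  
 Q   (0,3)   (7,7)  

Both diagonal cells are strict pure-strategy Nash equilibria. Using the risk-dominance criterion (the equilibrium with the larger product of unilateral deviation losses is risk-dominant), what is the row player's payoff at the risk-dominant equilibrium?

6

At (P, X): the row player loses 6 − 0 = 6 by deviating; the column player loses 11 − 8 = 3. Product = 6·3 = 18.
At (Q, Y): the row player loses 7 − 3 = 4 by deviating; the column player loses 7 − 3 = 4. Product = 4·4 = 16.
18 > 16, so (P, X) is risk-dominant. The row player's payoff there is 6.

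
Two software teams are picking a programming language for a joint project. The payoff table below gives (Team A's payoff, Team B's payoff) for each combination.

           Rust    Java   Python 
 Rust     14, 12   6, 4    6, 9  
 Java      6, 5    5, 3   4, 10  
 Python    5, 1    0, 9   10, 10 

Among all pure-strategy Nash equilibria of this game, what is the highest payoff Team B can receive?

12

Both Rust is a pure NE (Team A: 14 ≥ 6; Team B: 12 ≥ 9). Team B gets 12.
Both Python is a pure NE (Team A: 10 ≥ 6; Team B: 10 ≥ 9). Team B gets 10.
Every other cell has a profitable deviation for at least one player. Highest of {12, 10} is 12.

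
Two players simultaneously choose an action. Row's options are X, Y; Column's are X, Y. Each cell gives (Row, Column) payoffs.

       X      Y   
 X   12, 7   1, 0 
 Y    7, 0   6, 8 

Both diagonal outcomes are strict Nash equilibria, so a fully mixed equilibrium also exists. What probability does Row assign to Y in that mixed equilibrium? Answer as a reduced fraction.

Row's mix p on X must make Column indifferent between X and Y.
Column's payoff from X: 7p + 0(1−p). From Y: 0p + 8(1−p).
Set equal: 7p = 8(1−p) → p = 8/15.
Probability on Y is 1 − 8/15 = 7/15.

7/15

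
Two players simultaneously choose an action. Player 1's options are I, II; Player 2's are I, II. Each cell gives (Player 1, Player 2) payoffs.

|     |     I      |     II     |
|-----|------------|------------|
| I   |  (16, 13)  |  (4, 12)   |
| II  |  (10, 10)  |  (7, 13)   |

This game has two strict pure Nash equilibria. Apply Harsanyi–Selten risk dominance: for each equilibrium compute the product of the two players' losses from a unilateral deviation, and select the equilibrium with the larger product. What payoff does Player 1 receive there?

At both I: Player 1 loses 16 − 10 = 6 by deviating; Player 2 loses 13 − 12 = 1. Product = 6·1 = 6.
At both II: Player 1 loses 7 − 4 = 3 by deviating; Player 2 loses 13 − 10 = 3. Product = 3·3 = 9.
9 > 6, so both II is risk-dominant. Player 1's payoff there is 7.

7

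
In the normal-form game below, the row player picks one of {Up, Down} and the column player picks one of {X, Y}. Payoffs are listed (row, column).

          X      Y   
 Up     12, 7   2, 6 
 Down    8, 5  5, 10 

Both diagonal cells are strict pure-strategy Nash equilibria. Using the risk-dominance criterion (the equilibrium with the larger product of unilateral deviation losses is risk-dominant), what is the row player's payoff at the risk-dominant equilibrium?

At (Up, X): the row player loses 12 − 8 = 4 by deviating; the column player loses 7 − 6 = 1. Product = 4·1 = 4.
At (Down, Y): the row player loses 5 − 2 = 3 by deviating; the column player loses 10 − 5 = 5. Product = 3·5 = 15.
15 > 4, so (Down, Y) is risk-dominant. The row player's payoff there is 5.

5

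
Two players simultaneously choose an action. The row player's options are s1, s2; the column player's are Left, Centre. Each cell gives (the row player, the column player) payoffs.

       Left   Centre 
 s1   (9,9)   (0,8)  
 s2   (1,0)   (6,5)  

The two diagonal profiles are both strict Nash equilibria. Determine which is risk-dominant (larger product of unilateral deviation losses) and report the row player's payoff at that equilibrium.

6

At (s1, Left): the row player loses 9 − 1 = 8 by deviating; the column player loses 9 − 8 = 1. Product = 8·1 = 8.
At (s2, Centre): the row player loses 6 − 0 = 6 by deviating; the column player loses 5 − 0 = 5. Product = 6·5 = 30.
30 > 8, so (s2, Centre) is risk-dominant. The row player's payoff there is 6.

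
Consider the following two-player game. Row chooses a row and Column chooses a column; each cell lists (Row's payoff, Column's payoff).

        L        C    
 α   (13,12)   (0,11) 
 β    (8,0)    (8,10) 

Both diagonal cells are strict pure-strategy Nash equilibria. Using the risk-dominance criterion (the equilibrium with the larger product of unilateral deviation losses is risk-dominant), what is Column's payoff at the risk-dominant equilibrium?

At (α, L): Row loses 13 − 8 = 5 by deviating; Column loses 12 − 11 = 1. Product = 5·1 = 5.
At (β, C): Row loses 8 − 0 = 8 by deviating; Column loses 10 − 0 = 10. Product = 8·10 = 80.
80 > 5, so (β, C) is risk-dominant. Column's payoff there is 10.

10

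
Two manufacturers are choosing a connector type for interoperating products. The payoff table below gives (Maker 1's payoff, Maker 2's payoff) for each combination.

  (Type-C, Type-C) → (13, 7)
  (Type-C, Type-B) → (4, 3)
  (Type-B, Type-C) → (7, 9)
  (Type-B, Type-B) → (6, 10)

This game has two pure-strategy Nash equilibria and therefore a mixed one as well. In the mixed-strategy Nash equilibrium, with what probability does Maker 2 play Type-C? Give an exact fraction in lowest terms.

1/4

Maker 2's mix q on Type-C must make Maker 1 indifferent between Type-C and Type-B.
Maker 1's payoff from Type-C: 13q + 4(1−q). From Type-B: 7q + 6(1−q).
Set equal: 6q = 2(1−q) → q = 2/8 = 1/4.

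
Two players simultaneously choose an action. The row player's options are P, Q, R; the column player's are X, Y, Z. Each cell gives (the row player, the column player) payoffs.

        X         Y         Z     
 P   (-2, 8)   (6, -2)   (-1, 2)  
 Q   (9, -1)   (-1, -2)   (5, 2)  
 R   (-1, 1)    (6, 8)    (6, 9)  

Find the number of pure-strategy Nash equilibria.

(R, Z): the row player gets 6 (best alternative 5); the column player gets 9 (best alternative 8). Neither deviates — NE.
(Q, Y) is not a NE: the row player would switch to P (6 > -1).
No other cell survives both best-response checks, so there is 1 pure NE.

1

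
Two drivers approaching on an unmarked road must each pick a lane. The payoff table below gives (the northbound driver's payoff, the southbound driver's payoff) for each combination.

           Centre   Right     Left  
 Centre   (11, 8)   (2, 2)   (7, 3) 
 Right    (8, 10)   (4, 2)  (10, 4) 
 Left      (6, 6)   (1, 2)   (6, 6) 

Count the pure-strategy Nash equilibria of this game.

1

Both Centre: the northbound driver gets 11 (best alternative 8); the southbound driver gets 8 (best alternative 3). Neither deviates — NE.
Both Left is not a NE: the northbound driver would switch to Right (10 > 6).
No other cell survives both best-response checks, so there is 1 pure NE.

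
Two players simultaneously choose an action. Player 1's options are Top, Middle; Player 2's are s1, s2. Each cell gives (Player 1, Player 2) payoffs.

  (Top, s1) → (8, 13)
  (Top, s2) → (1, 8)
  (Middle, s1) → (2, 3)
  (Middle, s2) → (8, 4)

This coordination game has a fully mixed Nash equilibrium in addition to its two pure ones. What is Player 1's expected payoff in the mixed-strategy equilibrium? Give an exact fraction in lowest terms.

Player 2 mixes with probability q on s1, chosen so Player 1 is indifferent: 8q + 1(1−q) = 2q + 8(1−q) gives q = 7/13.
Player 1's expected payoff (from either row, since indifferent) is 8·7/13 + 1·6/13 = 62/13.

62/13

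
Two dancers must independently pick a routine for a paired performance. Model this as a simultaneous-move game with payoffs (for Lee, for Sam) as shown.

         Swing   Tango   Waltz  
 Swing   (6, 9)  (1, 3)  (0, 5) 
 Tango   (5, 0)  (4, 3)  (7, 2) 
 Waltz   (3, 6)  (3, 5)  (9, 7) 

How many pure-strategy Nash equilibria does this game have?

Both Swing: Lee gets 6 (best alternative 5); Sam gets 9 (best alternative 5). Neither deviates — NE.
Both Tango: Lee gets 4 (best alternative 3); Sam gets 3 (best alternative 2). Neither deviates — NE.
Both Waltz: Lee gets 9 (best alternative 7); Sam gets 7 (best alternative 6). Neither deviates — NE.
(Waltz, Swing) is not a NE: Lee would switch to Swing (6 > 3).
No other cell survives both best-response checks, so there are 3 pure NE.

3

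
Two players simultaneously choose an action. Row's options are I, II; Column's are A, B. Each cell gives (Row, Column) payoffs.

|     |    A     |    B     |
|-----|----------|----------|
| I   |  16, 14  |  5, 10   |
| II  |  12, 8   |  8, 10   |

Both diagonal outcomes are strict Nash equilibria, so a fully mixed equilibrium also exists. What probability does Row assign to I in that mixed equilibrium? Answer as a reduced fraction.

1/3

Row's mix p on I must make Column indifferent between A and B.
Column's payoff from A: 14p + 8(1−p). From B: 10p + 10(1−p).
Set equal: 4p = 2(1−p) → p = 2/6 = 1/3.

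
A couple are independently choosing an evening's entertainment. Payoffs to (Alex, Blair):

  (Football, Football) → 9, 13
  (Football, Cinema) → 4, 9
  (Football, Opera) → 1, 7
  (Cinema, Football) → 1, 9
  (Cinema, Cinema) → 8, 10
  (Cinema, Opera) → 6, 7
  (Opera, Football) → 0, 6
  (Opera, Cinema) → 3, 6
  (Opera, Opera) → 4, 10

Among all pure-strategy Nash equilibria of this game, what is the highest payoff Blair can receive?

Both Football is a pure NE (Alex: 9 ≥ 1; Blair: 13 ≥ 9). Blair gets 13.
Both Cinema is a pure NE (Alex: 8 ≥ 4; Blair: 10 ≥ 9). Blair gets 10.
Every other cell has a profitable deviation for at least one player. Highest of {13, 10} is 13.

13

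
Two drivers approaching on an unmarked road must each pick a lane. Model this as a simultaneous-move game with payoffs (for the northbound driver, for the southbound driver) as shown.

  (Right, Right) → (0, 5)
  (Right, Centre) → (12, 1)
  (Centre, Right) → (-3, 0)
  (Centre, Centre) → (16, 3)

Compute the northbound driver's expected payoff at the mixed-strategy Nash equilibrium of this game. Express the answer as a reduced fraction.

36/7

The southbound driver mixes with probability q on Right, chosen so the northbound driver is indifferent: 0q + 12(1−q) = (-3)q + 16(1−q) gives q = 4/7.
The northbound driver's expected payoff (from either row, since indifferent) is 0·4/7 + 12·3/7 = 36/7.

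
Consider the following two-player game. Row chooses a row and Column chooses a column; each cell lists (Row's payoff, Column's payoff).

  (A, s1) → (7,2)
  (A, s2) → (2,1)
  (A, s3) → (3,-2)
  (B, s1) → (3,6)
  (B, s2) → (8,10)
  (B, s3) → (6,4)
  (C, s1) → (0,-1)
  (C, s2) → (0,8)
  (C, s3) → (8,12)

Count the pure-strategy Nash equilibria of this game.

(A, s1): Row gets 7 (best alternative 3); Column gets 2 (best alternative 1). Neither deviates — NE.
(B, s2): Row gets 8 (best alternative 2); Column gets 10 (best alternative 6). Neither deviates — NE.
(C, s3): Row gets 8 (best alternative 6); Column gets 12 (best alternative 8). Neither deviates — NE.
(B, s1) is not a NE: Row would switch to A (7 > 3).
No other cell survives both best-response checks, so there are 3 pure NE.

3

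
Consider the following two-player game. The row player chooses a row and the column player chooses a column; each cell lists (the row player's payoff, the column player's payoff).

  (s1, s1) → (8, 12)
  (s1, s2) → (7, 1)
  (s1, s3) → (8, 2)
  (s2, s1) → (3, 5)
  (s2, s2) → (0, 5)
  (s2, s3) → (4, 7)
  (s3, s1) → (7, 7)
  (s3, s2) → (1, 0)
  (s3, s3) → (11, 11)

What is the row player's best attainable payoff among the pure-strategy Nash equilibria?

Both s1 is a pure NE (the row player: 8 ≥ 7; the column player: 12 ≥ 2). The row player gets 8.
Both s3 is a pure NE (the row player: 11 ≥ 8; the column player: 11 ≥ 7). The row player gets 11.
Every other cell has a profitable deviation for at least one player. Highest of {8, 11} is 11.

11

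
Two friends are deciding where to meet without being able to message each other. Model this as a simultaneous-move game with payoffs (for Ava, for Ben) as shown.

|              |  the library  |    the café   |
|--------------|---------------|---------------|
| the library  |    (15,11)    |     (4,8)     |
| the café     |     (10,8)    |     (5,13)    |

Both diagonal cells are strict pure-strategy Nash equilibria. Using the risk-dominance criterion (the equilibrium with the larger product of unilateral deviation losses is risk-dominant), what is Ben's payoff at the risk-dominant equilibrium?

11

At both the library: Ava loses 15 − 10 = 5 by deviating; Ben loses 11 − 8 = 3. Product = 5·3 = 15.
At both the café: Ava loses 5 − 4 = 1 by deviating; Ben loses 13 − 8 = 5. Product = 1·5 = 5.
15 > 5, so both the library is risk-dominant. Ben's payoff there is 11.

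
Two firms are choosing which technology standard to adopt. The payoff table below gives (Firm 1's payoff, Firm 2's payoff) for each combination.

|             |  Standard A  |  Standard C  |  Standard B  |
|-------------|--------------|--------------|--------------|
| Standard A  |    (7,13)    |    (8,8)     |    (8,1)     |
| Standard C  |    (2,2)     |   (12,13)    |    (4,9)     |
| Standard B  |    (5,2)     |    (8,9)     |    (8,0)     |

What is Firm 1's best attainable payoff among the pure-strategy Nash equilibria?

Both Standard A is a pure NE (Firm 1: 7 ≥ 5; Firm 2: 13 ≥ 8). Firm 1 gets 7.
Both Standard C is a pure NE (Firm 1: 12 ≥ 8; Firm 2: 13 ≥ 9). Firm 1 gets 12.
Every other cell has a profitable deviation for at least one player. Highest of {7, 12} is 12.

12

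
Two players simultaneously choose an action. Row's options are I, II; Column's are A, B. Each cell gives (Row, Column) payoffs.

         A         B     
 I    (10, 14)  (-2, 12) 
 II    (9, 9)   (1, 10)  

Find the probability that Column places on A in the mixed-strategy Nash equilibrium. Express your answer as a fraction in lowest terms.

3/4

Column's mix q on A must make Row indifferent between I and II.
Row's payoff from I: 10q + (-2)(1−q). From II: 9q + 1(1−q).
Set equal: 1q = 3(1−q) → q = 3/4.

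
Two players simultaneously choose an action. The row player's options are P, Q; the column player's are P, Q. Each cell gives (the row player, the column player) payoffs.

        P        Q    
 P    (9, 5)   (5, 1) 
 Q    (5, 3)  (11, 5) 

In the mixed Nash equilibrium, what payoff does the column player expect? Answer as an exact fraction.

The row player mixes with probability p on P, chosen so the column player is indifferent: 5p + 3(1−p) = 1p + 5(1−p) gives p = 1/3.
The column player's expected payoff is 5·1/3 + 3·2/3 = 11/3.

11/3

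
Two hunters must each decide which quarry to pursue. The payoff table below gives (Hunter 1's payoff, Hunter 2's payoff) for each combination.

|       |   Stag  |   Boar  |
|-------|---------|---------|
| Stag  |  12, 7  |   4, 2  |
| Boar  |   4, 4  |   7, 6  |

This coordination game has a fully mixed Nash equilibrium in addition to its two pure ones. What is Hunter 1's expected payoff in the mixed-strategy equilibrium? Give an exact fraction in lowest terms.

68/11

Hunter 2 mixes with probability q on Stag, chosen so Hunter 1 is indifferent: 12q + 4(1−q) = 4q + 7(1−q) gives q = 3/11.
Hunter 1's expected payoff (from either row, since indifferent) is 12·3/11 + 4·8/11 = 68/11.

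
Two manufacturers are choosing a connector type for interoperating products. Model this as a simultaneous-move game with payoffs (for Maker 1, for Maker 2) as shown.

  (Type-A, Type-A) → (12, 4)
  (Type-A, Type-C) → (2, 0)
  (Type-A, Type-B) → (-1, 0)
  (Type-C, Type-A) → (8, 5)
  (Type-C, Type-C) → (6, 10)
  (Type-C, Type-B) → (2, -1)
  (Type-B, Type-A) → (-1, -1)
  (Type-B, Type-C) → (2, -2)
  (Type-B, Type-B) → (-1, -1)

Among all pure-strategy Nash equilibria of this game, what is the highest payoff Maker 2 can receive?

Both Type-A is a pure NE (Maker 1: 12 ≥ 8; Maker 2: 4 ≥ 0). Maker 2 gets 4.
Both Type-C is a pure NE (Maker 1: 6 ≥ 2; Maker 2: 10 ≥ 5). Maker 2 gets 10.
Every other cell has a profitable deviation for at least one player. Highest of {4, 10} is 10.

10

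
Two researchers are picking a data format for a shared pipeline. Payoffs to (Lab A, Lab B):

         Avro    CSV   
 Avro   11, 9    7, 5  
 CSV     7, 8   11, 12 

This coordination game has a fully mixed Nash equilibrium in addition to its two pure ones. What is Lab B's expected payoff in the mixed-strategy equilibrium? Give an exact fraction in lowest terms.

Lab A mixes with probability p on Avro, chosen so Lab B is indifferent: 9p + 8(1−p) = 5p + 12(1−p) gives p = 1/2.
Lab B's expected payoff is 9·1/2 + 8·1/2 = 17/2.

17/2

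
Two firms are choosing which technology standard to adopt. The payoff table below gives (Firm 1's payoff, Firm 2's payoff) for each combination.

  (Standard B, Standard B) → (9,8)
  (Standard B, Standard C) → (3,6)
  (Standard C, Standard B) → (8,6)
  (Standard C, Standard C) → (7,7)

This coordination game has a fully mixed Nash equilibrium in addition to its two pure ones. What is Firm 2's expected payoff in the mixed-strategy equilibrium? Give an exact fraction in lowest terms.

20/3

Firm 1 mixes with probability p on Standard B, chosen so Firm 2 is indifferent: 8p + 6(1−p) = 6p + 7(1−p) gives p = 1/3.
Firm 2's expected payoff is 8·1/3 + 6·2/3 = 20/3.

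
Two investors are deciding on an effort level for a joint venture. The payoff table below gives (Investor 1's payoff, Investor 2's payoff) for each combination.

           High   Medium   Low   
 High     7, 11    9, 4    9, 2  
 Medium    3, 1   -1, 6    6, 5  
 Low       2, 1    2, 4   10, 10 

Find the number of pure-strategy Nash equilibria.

2

Both High: Investor 1 gets 7 (best alternative 3); Investor 2 gets 11 (best alternative 4). Neither deviates — NE.
Both Low: Investor 1 gets 10 (best alternative 9); Investor 2 gets 10 (best alternative 4). Neither deviates — NE.
Both Medium is not a NE: Investor 1 would switch to High (9 > -1).
No other cell survives both best-response checks, so there are 2 pure NE.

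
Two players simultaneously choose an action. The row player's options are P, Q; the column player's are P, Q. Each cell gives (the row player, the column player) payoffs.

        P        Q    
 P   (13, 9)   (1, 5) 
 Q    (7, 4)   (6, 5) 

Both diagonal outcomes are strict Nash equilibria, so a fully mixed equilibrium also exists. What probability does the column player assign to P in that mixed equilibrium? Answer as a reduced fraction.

The column player's mix q on P must make the row player indifferent between P and Q.
The row player's payoff from P: 13q + 1(1−q). From Q: 7q + 6(1−q).
Set equal: 6q = 5(1−q) → q = 5/11.

5/11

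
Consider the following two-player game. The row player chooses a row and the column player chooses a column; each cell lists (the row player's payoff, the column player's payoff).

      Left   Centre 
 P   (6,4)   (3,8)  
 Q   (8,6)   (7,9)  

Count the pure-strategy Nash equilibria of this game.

1

(Q, Centre): the row player gets 7 (best alternative 3); the column player gets 9 (best alternative 6). Neither deviates — NE.
(P, Left) is not a NE: the row player would switch to Q (8 > 6).
No other cell survives both best-response checks, so there is 1 pure NE.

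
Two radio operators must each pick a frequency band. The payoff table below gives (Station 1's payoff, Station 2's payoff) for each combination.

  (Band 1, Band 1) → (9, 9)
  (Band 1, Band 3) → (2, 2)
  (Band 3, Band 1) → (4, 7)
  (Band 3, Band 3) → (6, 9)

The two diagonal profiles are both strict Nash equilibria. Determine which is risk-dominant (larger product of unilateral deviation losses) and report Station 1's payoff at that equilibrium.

At both Band 1: Station 1 loses 9 − 4 = 5 by deviating; Station 2 loses 9 − 2 = 7. Product = 5·7 = 35.
At both Band 3: Station 1 loses 6 − 2 = 4 by deviating; Station 2 loses 9 − 7 = 2. Product = 4·2 = 8.
35 > 8, so both Band 1 is risk-dominant. Station 1's payoff there is 9.

9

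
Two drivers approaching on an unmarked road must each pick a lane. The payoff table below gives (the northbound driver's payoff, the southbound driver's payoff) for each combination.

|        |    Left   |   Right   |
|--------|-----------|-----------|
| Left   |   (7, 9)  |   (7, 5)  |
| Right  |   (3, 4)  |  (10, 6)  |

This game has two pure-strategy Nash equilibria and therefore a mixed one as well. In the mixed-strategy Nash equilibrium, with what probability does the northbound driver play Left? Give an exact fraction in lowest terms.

The northbound driver's mix p on Left must make the southbound driver indifferent between Left and Right.
The southbound driver's payoff from Left: 9p + 4(1−p). From Right: 5p + 6(1−p).
Set equal: 4p = 2(1−p) → p = 2/6 = 1/3.

1/3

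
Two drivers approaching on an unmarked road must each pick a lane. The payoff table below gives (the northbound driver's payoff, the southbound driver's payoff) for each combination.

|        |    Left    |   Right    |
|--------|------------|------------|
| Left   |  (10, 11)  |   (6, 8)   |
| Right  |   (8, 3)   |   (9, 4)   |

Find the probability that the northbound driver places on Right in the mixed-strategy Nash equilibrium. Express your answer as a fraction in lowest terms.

3/4

The northbound driver's mix p on Left must make the southbound driver indifferent between Left and Right.
The southbound driver's payoff from Left: 11p + 3(1−p). From Right: 8p + 4(1−p).
Set equal: 3p = 1(1−p) → p = 1/4.
Probability on Right is 1 − 1/4 = 3/4.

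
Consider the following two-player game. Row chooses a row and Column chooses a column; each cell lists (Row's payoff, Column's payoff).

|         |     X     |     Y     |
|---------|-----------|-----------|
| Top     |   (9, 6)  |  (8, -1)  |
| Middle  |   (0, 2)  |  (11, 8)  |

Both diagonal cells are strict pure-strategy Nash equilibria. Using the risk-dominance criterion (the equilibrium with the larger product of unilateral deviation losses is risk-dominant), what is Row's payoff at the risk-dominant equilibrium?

9

At (Top, X): Row loses 9 − 0 = 9 by deviating; Column loses 6 − (-1) = 7. Product = 9·7 = 63.
At (Middle, Y): Row loses 11 − 8 = 3 by deviating; Column loses 8 − 2 = 6. Product = 3·6 = 18.
63 > 18, so (Top, X) is risk-dominant. Row's payoff there is 9.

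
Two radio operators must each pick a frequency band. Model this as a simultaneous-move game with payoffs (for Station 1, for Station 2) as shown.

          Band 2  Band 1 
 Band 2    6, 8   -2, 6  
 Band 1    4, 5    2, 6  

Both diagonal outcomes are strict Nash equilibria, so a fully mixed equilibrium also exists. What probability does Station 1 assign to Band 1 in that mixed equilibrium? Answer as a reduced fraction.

2/3

Station 1's mix p on Band 2 must make Station 2 indifferent between Band 2 and Band 1.
Station 2's payoff from Band 2: 8p + 5(1−p). From Band 1: 6p + 6(1−p).
Set equal: 2p = 1(1−p) → p = 1/3.
Probability on Band 1 is 1 − 1/3 = 2/3.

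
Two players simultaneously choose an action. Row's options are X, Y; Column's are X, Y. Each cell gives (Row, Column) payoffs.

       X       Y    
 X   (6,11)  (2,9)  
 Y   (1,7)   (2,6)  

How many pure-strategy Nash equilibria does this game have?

1

Both X: Row gets 6 (best alternative 1); Column gets 11 (best alternative 9). Neither deviates — NE.
Both Y is not a NE: Column would switch to X (7 > 6).
No other cell survives both best-response checks, so there is 1 pure NE.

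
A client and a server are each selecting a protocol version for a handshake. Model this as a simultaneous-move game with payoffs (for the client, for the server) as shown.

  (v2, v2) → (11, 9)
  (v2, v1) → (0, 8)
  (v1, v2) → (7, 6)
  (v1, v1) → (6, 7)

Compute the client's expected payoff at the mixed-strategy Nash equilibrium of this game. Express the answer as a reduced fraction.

33/5

The server mixes with probability q on v2, chosen so the client is indifferent: 11q + 0(1−q) = 7q + 6(1−q) gives q = 3/5.
The client's expected payoff (from either row, since indifferent) is 11·3/5 + 0·2/5 = 33/5.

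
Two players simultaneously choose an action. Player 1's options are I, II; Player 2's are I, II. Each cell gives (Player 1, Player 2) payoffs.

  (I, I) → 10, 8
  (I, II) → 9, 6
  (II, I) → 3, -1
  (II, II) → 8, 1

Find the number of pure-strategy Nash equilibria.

1

Both I: Player 1 gets 10 (best alternative 3); Player 2 gets 8 (best alternative 6). Neither deviates — NE.
Both II is not a NE: Player 1 would switch to I (9 > 8).
No other cell survives both best-response checks, so there is 1 pure NE.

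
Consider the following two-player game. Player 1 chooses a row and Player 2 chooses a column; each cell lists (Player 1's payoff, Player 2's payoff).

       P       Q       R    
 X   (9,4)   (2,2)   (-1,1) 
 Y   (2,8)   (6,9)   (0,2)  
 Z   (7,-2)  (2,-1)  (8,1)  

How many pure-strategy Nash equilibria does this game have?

3

(X, P): Player 1 gets 9 (best alternative 7); Player 2 gets 4 (best alternative 2). Neither deviates — NE.
(Y, Q): Player 1 gets 6 (best alternative 2); Player 2 gets 9 (best alternative 8). Neither deviates — NE.
(Z, R): Player 1 gets 8 (best alternative 0); Player 2 gets 1 (best alternative -1). Neither deviates — NE.
(Z, Q) is not a NE: Player 1 would switch to Y (6 > 2).
No other cell survives both best-response checks, so there are 3 pure NE.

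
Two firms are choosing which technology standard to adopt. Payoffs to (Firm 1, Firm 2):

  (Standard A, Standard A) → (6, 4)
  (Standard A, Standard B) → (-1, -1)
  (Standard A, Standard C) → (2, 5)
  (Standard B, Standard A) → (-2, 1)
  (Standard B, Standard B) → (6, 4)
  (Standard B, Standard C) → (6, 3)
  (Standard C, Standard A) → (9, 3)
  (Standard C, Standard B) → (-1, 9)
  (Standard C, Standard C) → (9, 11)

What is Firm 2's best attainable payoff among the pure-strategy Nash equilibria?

Both Standard B is a pure NE (Firm 1: 6 ≥ -1; Firm 2: 4 ≥ 3). Firm 2 gets 4.
Both Standard C is a pure NE (Firm 1: 9 ≥ 6; Firm 2: 11 ≥ 9). Firm 2 gets 11.
Every other cell has a profitable deviation for at least one player. Highest of {4, 11} is 11.

11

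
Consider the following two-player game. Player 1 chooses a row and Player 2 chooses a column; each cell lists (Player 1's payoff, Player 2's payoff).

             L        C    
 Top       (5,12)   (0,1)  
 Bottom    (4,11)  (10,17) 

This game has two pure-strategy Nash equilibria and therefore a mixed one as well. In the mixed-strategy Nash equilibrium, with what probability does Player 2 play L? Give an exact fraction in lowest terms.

10/11

Player 2's mix q on L must make Player 1 indifferent between Top and Bottom.
Player 1's payoff from Top: 5q + 0(1−q). From Bottom: 4q + 10(1−q).
Set equal: 1q = 10(1−q) → q = 10/11.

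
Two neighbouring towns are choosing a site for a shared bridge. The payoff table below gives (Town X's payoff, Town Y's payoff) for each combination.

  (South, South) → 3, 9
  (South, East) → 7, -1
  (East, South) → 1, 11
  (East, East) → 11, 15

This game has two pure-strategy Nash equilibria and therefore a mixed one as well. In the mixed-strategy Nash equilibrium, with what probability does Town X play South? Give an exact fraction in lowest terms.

2/7

Town X's mix p on South must make Town Y indifferent between South and East.
Town Y's payoff from South: 9p + 11(1−p). From East: (-1)p + 15(1−p).
Set equal: 10p = 4(1−p) → p = 4/14 = 2/7.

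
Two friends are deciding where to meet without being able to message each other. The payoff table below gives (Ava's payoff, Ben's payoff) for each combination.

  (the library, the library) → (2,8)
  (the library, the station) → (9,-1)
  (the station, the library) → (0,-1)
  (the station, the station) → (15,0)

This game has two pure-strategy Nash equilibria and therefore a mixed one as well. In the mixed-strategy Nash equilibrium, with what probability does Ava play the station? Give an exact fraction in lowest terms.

9/10

Ava's mix p on the library must make Ben indifferent between the library and the station.
Ben's payoff from the library: 8p + (-1)(1−p). From the station: (-1)p + 0(1−p).
Set equal: 9p = 1(1−p) → p = 1/10.
Probability on the station is 1 − 1/10 = 9/10.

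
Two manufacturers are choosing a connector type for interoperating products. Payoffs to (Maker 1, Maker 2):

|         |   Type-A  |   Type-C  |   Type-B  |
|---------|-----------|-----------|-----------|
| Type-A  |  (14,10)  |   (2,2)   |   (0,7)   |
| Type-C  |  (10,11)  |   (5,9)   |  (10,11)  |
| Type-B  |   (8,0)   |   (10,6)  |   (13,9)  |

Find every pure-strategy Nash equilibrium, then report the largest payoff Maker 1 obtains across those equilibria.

14

Both Type-A is a pure NE (Maker 1: 14 ≥ 10; Maker 2: 10 ≥ 7). Maker 1 gets 14.
Both Type-B is a pure NE (Maker 1: 13 ≥ 10; Maker 2: 9 ≥ 6). Maker 1 gets 13.
Every other cell has a profitable deviation for at least one player. Highest of {14, 13} is 14.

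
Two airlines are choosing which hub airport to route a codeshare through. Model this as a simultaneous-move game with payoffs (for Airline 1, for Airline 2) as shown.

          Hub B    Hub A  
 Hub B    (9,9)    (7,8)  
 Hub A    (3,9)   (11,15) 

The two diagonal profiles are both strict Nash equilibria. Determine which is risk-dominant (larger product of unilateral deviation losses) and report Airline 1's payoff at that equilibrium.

At both Hub B: Airline 1 loses 9 − 3 = 6 by deviating; Airline 2 loses 9 − 8 = 1. Product = 6·1 = 6.
At both Hub A: Airline 1 loses 11 − 7 = 4 by deviating; Airline 2 loses 15 − 9 = 6. Product = 4·6 = 24.
24 > 6, so both Hub A is risk-dominant. Airline 1's payoff there is 11.

11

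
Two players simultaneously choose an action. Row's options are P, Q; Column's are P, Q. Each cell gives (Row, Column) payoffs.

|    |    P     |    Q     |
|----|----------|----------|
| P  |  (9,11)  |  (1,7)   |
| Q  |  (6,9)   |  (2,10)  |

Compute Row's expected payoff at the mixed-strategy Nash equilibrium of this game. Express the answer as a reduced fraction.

Column mixes with probability q on P, chosen so Row is indifferent: 9q + 1(1−q) = 6q + 2(1−q) gives q = 1/4.
Row's expected payoff (from either row, since indifferent) is 9·1/4 + 1·3/4 = 3.

3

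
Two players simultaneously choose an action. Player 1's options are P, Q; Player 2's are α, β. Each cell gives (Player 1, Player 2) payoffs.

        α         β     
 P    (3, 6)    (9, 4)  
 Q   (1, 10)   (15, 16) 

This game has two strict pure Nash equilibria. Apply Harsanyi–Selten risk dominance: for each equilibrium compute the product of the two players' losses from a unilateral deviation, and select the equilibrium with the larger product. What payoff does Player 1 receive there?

15

At (P, α): Player 1 loses 3 − 1 = 2 by deviating; Player 2 loses 6 − 4 = 2. Product = 2·2 = 4.
At (Q, β): Player 1 loses 15 − 9 = 6 by deviating; Player 2 loses 16 − 10 = 6. Product = 6·6 = 36.
36 > 4, so (Q, β) is risk-dominant. Player 1's payoff there is 15.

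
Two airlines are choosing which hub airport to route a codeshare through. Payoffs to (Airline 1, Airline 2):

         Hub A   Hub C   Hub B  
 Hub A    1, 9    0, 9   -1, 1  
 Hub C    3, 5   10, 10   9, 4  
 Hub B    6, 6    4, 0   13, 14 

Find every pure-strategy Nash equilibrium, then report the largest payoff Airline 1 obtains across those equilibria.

Both Hub C is a pure NE (Airline 1: 10 ≥ 4; Airline 2: 10 ≥ 5). Airline 1 gets 10.
Both Hub B is a pure NE (Airline 1: 13 ≥ 9; Airline 2: 14 ≥ 6). Airline 1 gets 13.
Every other cell has a profitable deviation for at least one player. Highest of {10, 13} is 13.

13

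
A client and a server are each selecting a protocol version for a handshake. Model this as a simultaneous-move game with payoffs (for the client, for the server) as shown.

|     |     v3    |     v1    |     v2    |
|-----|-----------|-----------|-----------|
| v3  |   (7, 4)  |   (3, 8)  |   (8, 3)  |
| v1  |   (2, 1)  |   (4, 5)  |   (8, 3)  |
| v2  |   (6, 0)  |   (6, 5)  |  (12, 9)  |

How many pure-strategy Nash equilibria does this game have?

Both v2: the client gets 12 (best alternative 8); the server gets 9 (best alternative 5). Neither deviates — NE.
Both v3 is not a NE: the server would switch to v1 (8 > 4).
No other cell survives both best-response checks, so there is 1 pure NE.

1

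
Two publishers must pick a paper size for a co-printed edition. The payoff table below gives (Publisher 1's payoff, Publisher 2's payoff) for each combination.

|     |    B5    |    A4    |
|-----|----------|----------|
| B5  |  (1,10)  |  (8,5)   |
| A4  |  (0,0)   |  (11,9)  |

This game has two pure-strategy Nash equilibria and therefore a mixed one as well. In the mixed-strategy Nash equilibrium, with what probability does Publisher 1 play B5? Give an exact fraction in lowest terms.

9/14

Publisher 1's mix p on B5 must make Publisher 2 indifferent between B5 and A4.
Publisher 2's payoff from B5: 10p + 0(1−p). From A4: 5p + 9(1−p).
Set equal: 5p = 9(1−p) → p = 9/14.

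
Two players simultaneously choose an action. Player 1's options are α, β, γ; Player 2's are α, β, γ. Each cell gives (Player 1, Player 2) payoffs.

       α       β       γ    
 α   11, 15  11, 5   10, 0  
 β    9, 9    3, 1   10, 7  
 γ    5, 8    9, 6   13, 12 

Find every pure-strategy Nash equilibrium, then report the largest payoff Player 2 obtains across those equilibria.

Both α is a pure NE (Player 1: 11 ≥ 9; Player 2: 15 ≥ 5). Player 2 gets 15.
Both γ is a pure NE (Player 1: 13 ≥ 10; Player 2: 12 ≥ 8). Player 2 gets 12.
Every other cell has a profitable deviation for at least one player. Highest of {15, 12} is 15.

15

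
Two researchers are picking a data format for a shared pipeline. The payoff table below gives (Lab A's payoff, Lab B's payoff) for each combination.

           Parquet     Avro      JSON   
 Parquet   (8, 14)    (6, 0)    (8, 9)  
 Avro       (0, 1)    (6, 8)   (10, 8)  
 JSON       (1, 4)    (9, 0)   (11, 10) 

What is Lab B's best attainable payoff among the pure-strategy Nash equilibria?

Both Parquet is a pure NE (Lab A: 8 ≥ 1; Lab B: 14 ≥ 9). Lab B gets 14.
Both JSON is a pure NE (Lab A: 11 ≥ 10; Lab B: 10 ≥ 4). Lab B gets 10.
Every other cell has a profitable deviation for at least one player. Highest of {14, 10} is 14.

14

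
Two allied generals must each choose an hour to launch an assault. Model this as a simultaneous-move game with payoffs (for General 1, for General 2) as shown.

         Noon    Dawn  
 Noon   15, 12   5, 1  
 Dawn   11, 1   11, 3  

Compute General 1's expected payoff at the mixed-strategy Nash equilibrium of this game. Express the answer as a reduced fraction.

11

General 2 mixes with probability q on Noon, chosen so General 1 is indifferent: 15q + 5(1−q) = 11q + 11(1−q) gives q = 3/5.
General 1's expected payoff (from either row, since indifferent) is 15·3/5 + 5·2/5 = 11.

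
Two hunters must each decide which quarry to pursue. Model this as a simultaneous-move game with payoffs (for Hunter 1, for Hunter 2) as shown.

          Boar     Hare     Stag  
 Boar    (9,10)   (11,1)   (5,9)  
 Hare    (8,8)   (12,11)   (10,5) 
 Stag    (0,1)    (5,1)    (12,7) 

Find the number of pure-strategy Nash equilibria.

3

Both Boar: Hunter 1 gets 9 (best alternative 8); Hunter 2 gets 10 (best alternative 9). Neither deviates — NE.
Both Hare: Hunter 1 gets 12 (best alternative 11); Hunter 2 gets 11 (best alternative 8). Neither deviates — NE.
Both Stag: Hunter 1 gets 12 (best alternative 10); Hunter 2 gets 7 (best alternative 1). Neither deviates — NE.
(Hare, Stag) is not a NE: Hunter 1 would switch to Stag (12 > 10).
No other cell survives both best-response checks, so there are 3 pure NE.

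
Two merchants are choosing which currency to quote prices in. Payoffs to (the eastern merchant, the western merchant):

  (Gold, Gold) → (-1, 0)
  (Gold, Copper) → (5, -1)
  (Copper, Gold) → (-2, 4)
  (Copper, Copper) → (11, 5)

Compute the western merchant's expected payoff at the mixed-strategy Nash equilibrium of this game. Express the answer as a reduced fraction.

The eastern merchant mixes with probability p on Gold, chosen so the western merchant is indifferent: 0p + 4(1−p) = (-1)p + 5(1−p) gives p = 1/2.
The western merchant's expected payoff is 0·1/2 + 4·1/2 = 2.

2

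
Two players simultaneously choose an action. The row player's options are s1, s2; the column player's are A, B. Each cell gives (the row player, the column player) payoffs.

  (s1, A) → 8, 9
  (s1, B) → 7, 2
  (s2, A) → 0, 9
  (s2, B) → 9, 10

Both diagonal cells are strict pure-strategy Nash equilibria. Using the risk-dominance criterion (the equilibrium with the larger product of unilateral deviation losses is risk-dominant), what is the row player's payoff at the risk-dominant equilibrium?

At (s1, A): the row player loses 8 − 0 = 8 by deviating; the column player loses 9 − 2 = 7. Product = 8·7 = 56.
At (s2, B): the row player loses 9 − 7 = 2 by deviating; the column player loses 10 − 9 = 1. Product = 2·1 = 2.
56 > 2, so (s1, A) is risk-dominant. The row player's payoff there is 8.

8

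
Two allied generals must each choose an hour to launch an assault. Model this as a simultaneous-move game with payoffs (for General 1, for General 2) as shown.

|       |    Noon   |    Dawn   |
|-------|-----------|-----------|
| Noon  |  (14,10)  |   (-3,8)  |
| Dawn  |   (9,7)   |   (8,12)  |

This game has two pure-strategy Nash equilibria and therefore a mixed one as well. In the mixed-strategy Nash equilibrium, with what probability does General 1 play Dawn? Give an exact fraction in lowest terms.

General 1's mix p on Noon must make General 2 indifferent between Noon and Dawn.
General 2's payoff from Noon: 10p + 7(1−p). From Dawn: 8p + 12(1−p).
Set equal: 2p = 5(1−p) → p = 5/7.
Probability on Dawn is 1 − 5/7 = 2/7.

2/7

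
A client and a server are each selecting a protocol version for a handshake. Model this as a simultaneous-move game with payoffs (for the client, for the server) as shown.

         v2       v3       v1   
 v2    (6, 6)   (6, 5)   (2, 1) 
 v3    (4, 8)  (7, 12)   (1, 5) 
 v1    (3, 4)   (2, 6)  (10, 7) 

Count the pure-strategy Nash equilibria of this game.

3

Both v2: the client gets 6 (best alternative 4); the server gets 6 (best alternative 5). Neither deviates — NE.
Both v3: the client gets 7 (best alternative 6); the server gets 12 (best alternative 8). Neither deviates — NE.
Both v1: the client gets 10 (best alternative 2); the server gets 7 (best alternative 6). Neither deviates — NE.
(v1, v3) is not a NE: the client would switch to v3 (7 > 2).
No other cell survives both best-response checks, so there are 3 pure NE.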